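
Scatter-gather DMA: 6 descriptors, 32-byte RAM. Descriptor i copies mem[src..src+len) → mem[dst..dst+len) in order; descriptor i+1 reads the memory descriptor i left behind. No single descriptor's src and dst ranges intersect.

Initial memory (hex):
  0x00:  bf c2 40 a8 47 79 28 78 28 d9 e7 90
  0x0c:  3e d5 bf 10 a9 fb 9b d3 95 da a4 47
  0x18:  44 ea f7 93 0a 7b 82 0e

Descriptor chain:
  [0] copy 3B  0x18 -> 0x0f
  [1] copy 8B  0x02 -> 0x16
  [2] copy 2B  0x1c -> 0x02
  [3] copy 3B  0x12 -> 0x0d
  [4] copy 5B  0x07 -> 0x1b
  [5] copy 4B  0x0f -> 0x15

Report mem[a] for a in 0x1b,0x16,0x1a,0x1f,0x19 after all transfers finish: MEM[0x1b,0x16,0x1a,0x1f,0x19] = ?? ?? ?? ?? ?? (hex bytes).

MEM[0x1b,0x16,0x1a,0x1f,0x19] = 78 ea 28 90 79

#0 dst[0x0f+3] := {0x44,0xea,0xf7}
#1 dst[0x16+8] := {0x40,0xa8,0x47,0x79,0x28,0x78,0x28,0xd9}
#2 dst[0x02+2] := {0x28,0xd9}
#3 dst[0x0d+3] := {0x9b,0xd3,0x95}
#4 dst[0x1b+5] := {0x78,0x28,0xd9,0xe7,0x90}
#5 dst[0x15+4] := {0x95,0xea,0xf7,0x9b}
query mem[0x1b]=0x78, mem[0x16]=0xea, mem[0x1a]=0x28, mem[0x1f]=0x90, mem[0x19]=0x79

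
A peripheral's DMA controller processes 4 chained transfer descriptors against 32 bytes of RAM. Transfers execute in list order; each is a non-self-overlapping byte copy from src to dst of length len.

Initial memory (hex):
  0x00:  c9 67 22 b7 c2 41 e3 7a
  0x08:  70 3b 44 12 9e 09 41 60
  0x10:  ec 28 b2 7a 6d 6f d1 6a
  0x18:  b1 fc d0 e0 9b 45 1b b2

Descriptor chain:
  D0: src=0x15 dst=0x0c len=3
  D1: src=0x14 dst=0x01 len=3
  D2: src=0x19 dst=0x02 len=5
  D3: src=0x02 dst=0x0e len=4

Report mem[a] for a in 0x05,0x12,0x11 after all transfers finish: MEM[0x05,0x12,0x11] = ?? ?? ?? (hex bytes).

D0: mem[0x0c..0x0e] <- [6f d1 6a]
D1: mem[0x01..0x03] <- [6d 6f d1]
D2: mem[0x02..0x06] <- [fc d0 e0 9b 45]
D3: mem[0x0e..0x11] <- [fc d0 e0 9b]
query mem[0x05]=0x9b, mem[0x12]=0xb2, mem[0x11]=0x9b

MEM[0x05,0x12,0x11] = 9b b2 9b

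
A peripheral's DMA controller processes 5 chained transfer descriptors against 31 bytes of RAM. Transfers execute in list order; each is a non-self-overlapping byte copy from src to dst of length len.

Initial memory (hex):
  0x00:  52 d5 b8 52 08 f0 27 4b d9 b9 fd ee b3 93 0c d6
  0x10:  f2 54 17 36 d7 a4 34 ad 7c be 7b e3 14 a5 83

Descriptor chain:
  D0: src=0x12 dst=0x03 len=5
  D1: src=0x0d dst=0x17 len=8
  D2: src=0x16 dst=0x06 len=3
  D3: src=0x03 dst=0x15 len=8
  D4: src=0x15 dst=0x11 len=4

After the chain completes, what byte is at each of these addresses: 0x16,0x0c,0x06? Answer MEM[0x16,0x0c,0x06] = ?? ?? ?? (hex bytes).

MEM[0x16,0x0c,0x06] = 36 b3 34

  after D0: wrote 5B at 0x03 = 1736d7a434
  after D1: wrote 8B at 0x17 = 930cd6f2541736d7
  after D2: wrote 3B at 0x06 = 34930c
  after D3: wrote 8B at 0x15 = 1736d734930cb9fd
  after D4: wrote 4B at 0x11 = 1736d734
query mem[0x16]=0x36, mem[0x0c]=0xb3, mem[0x06]=0x34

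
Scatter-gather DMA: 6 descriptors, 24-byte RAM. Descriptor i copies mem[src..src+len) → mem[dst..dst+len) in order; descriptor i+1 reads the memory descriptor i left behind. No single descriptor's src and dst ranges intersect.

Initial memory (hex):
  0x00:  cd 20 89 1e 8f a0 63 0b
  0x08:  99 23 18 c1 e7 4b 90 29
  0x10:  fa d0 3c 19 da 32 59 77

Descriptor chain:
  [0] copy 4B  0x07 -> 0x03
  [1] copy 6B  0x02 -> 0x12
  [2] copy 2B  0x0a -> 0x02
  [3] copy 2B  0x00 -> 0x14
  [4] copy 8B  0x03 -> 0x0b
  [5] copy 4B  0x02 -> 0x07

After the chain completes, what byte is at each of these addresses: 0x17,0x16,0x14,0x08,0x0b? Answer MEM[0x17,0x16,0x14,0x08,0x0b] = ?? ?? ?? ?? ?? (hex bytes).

#0 dst[0x03+4] := {0x0b,0x99,0x23,0x18}
#1 dst[0x12+6] := {0x89,0x0b,0x99,0x23,0x18,0x0b}
#2 dst[0x02+2] := {0x18,0xc1}
#3 dst[0x14+2] := {0xcd,0x20}
#4 dst[0x0b+8] := {0xc1,0x99,0x23,0x18,0x0b,0x99,0x23,0x18}
#5 dst[0x07+4] := {0x18,0xc1,0x99,0x23}
query mem[0x17]=0x0b, mem[0x16]=0x18, mem[0x14]=0xcd, mem[0x08]=0xc1, mem[0x0b]=0xc1

MEM[0x17,0x16,0x14,0x08,0x0b] = 0b 18 cd c1 c1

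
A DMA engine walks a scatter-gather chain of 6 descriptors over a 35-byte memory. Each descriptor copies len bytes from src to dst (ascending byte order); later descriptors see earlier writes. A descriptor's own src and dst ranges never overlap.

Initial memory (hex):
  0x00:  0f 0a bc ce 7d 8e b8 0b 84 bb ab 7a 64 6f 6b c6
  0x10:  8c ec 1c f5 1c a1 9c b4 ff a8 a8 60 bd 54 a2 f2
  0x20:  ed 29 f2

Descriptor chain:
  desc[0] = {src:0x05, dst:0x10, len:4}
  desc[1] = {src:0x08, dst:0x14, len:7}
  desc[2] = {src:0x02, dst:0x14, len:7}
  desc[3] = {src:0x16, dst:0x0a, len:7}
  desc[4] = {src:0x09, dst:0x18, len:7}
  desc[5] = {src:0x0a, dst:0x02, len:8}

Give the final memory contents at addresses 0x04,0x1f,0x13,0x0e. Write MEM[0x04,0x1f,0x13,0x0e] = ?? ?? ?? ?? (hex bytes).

D0: mem[0x10..0x13] <- [8e b8 0b 84]
D1: mem[0x14..0x1a] <- [84 bb ab 7a 64 6f 6b]
D2: mem[0x14..0x1a] <- [bc ce 7d 8e b8 0b 84]
D3: mem[0x0a..0x10] <- [7d 8e b8 0b 84 60 bd]
D4: mem[0x18..0x1e] <- [bb 7d 8e b8 0b 84 60]
D5: mem[0x02..0x09] <- [7d 8e b8 0b 84 60 bd b8]
query mem[0x04]=0xb8, mem[0x1f]=0xf2, mem[0x13]=0x84, mem[0x0e]=0x84

MEM[0x04,0x1f,0x13,0x0e] = b8 f2 84 84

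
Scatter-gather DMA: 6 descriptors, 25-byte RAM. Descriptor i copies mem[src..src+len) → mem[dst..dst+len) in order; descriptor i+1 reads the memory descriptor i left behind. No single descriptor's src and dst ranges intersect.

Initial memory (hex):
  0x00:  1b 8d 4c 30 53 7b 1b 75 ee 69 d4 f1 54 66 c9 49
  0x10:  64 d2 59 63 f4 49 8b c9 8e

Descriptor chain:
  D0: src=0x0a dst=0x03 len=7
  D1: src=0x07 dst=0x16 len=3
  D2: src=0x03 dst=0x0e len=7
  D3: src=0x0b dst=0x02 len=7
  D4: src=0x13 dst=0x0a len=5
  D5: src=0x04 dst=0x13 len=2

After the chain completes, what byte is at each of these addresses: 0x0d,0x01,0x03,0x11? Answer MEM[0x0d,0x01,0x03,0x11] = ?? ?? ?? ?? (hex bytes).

D0: mem[0x03..0x09] <- [d4 f1 54 66 c9 49 64]
D1: mem[0x16..0x18] <- [c9 49 64]
D2: mem[0x0e..0x14] <- [d4 f1 54 66 c9 49 64]
D3: mem[0x02..0x08] <- [f1 54 66 d4 f1 54 66]
D4: mem[0x0a..0x0e] <- [49 64 49 c9 49]
D5: mem[0x13..0x14] <- [66 d4]
query mem[0x0d]=0xc9, mem[0x01]=0x8d, mem[0x03]=0x54, mem[0x11]=0x66

MEM[0x0d,0x01,0x03,0x11] = c9 8d 54 66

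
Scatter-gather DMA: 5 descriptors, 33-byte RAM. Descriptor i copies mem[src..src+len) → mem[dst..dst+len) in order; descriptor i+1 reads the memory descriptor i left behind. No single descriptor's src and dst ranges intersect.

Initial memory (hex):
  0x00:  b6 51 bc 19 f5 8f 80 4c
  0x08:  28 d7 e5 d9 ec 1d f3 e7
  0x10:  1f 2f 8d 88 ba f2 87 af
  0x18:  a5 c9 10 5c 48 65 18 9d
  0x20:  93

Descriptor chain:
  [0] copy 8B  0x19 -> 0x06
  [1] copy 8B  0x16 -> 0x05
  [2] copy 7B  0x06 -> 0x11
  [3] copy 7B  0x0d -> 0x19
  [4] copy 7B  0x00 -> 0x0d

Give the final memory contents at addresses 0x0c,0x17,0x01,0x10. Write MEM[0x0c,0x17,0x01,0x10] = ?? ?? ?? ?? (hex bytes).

MEM[0x0c,0x17,0x01,0x10] = 65 65 51 19

#0 dst[0x06+8] := {0xc9,0x10,0x5c,0x48,0x65,0x18,0x9d,0x93}
#1 dst[0x05+8] := {0x87,0xaf,0xa5,0xc9,0x10,0x5c,0x48,0x65}
#2 dst[0x11+7] := {0xaf,0xa5,0xc9,0x10,0x5c,0x48,0x65}
#3 dst[0x19+7] := {0x93,0xf3,0xe7,0x1f,0xaf,0xa5,0xc9}
#4 dst[0x0d+7] := {0xb6,0x51,0xbc,0x19,0xf5,0x87,0xaf}
query mem[0x0c]=0x65, mem[0x17]=0x65, mem[0x01]=0x51, mem[0x10]=0x19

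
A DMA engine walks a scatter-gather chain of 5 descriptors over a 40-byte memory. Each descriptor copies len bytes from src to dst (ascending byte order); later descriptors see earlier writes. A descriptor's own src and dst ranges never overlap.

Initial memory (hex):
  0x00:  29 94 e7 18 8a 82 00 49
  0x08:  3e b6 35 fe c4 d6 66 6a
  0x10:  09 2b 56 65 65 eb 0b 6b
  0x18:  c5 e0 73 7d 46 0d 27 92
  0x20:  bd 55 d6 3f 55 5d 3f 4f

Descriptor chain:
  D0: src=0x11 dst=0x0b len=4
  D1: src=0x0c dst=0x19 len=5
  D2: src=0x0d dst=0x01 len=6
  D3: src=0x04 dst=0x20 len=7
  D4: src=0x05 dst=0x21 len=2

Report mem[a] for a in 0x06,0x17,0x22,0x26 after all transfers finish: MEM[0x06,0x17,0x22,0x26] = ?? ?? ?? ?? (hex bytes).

D0: mem[0x0b..0x0e] <- [2b 56 65 65]
D1: mem[0x19..0x1d] <- [56 65 65 6a 09]
D2: mem[0x01..0x06] <- [65 65 6a 09 2b 56]
D3: mem[0x20..0x26] <- [09 2b 56 49 3e b6 35]
D4: mem[0x21..0x22] <- [2b 56]
query mem[0x06]=0x56, mem[0x17]=0x6b, mem[0x22]=0x56, mem[0x26]=0x35

MEM[0x06,0x17,0x22,0x26] = 56 6b 56 35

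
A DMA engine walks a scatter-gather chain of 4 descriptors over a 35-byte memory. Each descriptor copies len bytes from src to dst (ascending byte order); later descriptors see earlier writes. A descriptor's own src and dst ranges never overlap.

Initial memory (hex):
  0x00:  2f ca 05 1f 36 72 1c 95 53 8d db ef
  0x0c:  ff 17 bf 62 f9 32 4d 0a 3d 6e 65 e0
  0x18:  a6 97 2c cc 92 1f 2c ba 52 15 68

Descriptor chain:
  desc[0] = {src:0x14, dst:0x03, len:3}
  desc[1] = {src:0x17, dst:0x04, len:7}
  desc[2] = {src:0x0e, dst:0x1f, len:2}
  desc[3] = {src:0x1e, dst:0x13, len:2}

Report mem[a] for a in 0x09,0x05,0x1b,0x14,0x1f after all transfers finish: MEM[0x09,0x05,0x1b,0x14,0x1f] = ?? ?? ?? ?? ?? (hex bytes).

MEM[0x09,0x05,0x1b,0x14,0x1f] = 92 a6 cc bf bf

  after D0: wrote 3B at 0x03 = 3d6e65
  after D1: wrote 7B at 0x04 = e0a6972ccc921f
  after D2: wrote 2B at 0x1f = bf62
  after D3: wrote 2B at 0x13 = 2cbf
query mem[0x09]=0x92, mem[0x05]=0xa6, mem[0x1b]=0xcc, mem[0x14]=0xbf, mem[0x1f]=0xbf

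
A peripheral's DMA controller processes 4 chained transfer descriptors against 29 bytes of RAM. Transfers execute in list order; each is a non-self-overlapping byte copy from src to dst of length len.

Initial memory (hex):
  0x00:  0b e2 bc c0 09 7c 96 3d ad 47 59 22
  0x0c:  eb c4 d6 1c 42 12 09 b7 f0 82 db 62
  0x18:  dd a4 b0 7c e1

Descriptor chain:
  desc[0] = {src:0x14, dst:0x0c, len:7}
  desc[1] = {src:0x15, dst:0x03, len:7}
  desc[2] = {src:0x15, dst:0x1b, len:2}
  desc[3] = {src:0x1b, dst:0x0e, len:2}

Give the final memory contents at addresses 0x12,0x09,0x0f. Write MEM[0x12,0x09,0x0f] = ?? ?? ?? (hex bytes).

MEM[0x12,0x09,0x0f] = b0 7c db

#0 dst[0x0c+7] := {0xf0,0x82,0xdb,0x62,0xdd,0xa4,0xb0}
#1 dst[0x03+7] := {0x82,0xdb,0x62,0xdd,0xa4,0xb0,0x7c}
#2 dst[0x1b+2] := {0x82,0xdb}
#3 dst[0x0e+2] := {0x82,0xdb}
query mem[0x12]=0xb0, mem[0x09]=0x7c, mem[0x0f]=0xdb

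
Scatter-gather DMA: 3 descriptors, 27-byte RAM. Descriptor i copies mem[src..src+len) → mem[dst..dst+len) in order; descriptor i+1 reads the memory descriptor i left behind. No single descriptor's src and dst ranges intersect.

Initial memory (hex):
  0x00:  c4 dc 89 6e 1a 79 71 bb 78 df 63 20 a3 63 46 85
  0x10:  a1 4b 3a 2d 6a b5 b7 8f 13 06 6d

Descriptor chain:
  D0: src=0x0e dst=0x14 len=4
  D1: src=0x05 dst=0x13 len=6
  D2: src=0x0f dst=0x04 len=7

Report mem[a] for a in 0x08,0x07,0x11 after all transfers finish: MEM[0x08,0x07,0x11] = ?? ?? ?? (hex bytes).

D0: mem[0x14..0x17] <- [46 85 a1 4b]
D1: mem[0x13..0x18] <- [79 71 bb 78 df 63]
D2: mem[0x04..0x0a] <- [85 a1 4b 3a 79 71 bb]
query mem[0x08]=0x79, mem[0x07]=0x3a, mem[0x11]=0x4b

MEM[0x08,0x07,0x11] = 79 3a 4b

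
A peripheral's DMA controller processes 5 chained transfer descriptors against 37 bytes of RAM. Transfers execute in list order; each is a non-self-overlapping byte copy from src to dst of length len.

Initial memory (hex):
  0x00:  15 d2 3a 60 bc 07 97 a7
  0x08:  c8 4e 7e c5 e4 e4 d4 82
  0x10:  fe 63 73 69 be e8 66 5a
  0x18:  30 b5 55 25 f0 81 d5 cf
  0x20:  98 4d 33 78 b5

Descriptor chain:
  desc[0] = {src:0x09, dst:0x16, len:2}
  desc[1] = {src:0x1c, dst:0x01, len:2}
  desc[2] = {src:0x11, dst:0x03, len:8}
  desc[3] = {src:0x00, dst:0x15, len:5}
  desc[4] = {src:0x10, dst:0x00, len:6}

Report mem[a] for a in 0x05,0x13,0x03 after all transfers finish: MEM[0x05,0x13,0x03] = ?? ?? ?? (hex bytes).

  after D0: wrote 2B at 0x16 = 4e7e
  after D1: wrote 2B at 0x01 = f081
  after D2: wrote 8B at 0x03 = 637369bee84e7e30
  after D3: wrote 5B at 0x15 = 15f0816373
  after D4: wrote 6B at 0x00 = fe637369be15
query mem[0x05]=0x15, mem[0x13]=0x69, mem[0x03]=0x69

MEM[0x05,0x13,0x03] = 15 69 69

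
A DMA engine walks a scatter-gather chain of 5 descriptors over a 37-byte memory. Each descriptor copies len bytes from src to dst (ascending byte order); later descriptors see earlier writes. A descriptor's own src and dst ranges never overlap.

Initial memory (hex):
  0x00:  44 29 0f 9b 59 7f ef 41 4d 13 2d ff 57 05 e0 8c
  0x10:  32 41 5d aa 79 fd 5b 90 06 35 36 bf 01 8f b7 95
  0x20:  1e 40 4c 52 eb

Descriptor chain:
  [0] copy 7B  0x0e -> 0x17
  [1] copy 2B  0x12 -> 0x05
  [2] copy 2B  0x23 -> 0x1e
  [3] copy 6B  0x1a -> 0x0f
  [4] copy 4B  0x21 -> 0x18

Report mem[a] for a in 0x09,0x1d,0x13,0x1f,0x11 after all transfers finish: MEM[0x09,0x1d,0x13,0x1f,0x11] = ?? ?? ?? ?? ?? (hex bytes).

[0] 0x0e->0x17 len=7 : e0 8c 32 41 5d aa 79
[1] 0x12->0x05 len=2 : 5d aa
[2] 0x23->0x1e len=2 : 52 eb
[3] 0x1a->0x0f len=6 : 41 5d aa 79 52 eb
[4] 0x21->0x18 len=4 : 40 4c 52 eb
query mem[0x09]=0x13, mem[0x1d]=0x79, mem[0x13]=0x52, mem[0x1f]=0xeb, mem[0x11]=0xaa

MEM[0x09,0x1d,0x13,0x1f,0x11] = 13 79 52 eb aa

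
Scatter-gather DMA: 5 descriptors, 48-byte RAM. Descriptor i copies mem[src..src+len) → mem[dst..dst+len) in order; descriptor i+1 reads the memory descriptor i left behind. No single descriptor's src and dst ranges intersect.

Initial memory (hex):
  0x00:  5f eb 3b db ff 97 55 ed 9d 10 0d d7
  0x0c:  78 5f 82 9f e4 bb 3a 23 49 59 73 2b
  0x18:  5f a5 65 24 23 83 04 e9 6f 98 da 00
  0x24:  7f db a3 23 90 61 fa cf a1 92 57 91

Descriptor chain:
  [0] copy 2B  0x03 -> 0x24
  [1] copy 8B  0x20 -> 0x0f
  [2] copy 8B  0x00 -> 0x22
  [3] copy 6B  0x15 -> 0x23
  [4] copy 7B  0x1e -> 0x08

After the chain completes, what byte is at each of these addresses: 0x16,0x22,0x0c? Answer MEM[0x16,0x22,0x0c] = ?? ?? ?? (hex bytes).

MEM[0x16,0x22,0x0c] = 23 5f 5f

#0 dst[0x24+2] := {0xdb,0xff}
#1 dst[0x0f+8] := {0x6f,0x98,0xda,0x00,0xdb,0xff,0xa3,0x23}
#2 dst[0x22+8] := {0x5f,0xeb,0x3b,0xdb,0xff,0x97,0x55,0xed}
#3 dst[0x23+6] := {0xa3,0x23,0x2b,0x5f,0xa5,0x65}
#4 dst[0x08+7] := {0x04,0xe9,0x6f,0x98,0x5f,0xa3,0x23}
query mem[0x16]=0x23, mem[0x22]=0x5f, mem[0x0c]=0x5f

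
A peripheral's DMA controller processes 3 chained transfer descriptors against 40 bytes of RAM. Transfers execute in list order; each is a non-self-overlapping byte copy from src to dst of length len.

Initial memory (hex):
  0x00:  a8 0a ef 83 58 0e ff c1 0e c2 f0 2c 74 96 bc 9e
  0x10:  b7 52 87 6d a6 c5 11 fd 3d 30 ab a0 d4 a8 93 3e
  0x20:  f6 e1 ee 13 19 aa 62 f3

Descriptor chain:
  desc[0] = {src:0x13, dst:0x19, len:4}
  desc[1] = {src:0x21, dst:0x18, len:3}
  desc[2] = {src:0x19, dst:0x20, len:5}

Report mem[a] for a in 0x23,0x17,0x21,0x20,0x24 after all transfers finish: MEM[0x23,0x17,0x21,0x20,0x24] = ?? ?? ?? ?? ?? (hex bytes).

MEM[0x23,0x17,0x21,0x20,0x24] = 11 fd 13 ee a8

D0: mem[0x19..0x1c] <- [6d a6 c5 11]
D1: mem[0x18..0x1a] <- [e1 ee 13]
D2: mem[0x20..0x24] <- [ee 13 c5 11 a8]
query mem[0x23]=0x11, mem[0x17]=0xfd, mem[0x21]=0x13, mem[0x20]=0xee, mem[0x24]=0xa8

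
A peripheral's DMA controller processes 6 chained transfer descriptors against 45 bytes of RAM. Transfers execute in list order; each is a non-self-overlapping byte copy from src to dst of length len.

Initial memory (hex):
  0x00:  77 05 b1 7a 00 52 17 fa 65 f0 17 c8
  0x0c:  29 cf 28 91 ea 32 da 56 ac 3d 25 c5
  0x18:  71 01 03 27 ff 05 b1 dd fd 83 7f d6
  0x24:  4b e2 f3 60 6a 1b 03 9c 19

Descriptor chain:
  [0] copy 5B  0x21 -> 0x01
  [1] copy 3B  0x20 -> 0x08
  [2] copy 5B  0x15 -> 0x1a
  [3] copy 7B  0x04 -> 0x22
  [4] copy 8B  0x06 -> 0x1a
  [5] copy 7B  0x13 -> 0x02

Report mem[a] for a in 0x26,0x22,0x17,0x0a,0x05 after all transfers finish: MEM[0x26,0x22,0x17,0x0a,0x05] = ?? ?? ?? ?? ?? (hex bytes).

#0 dst[0x01+5] := {0x83,0x7f,0xd6,0x4b,0xe2}
#1 dst[0x08+3] := {0xfd,0x83,0x7f}
#2 dst[0x1a+5] := {0x3d,0x25,0xc5,0x71,0x01}
#3 dst[0x22+7] := {0x4b,0xe2,0x17,0xfa,0xfd,0x83,0x7f}
#4 dst[0x1a+8] := {0x17,0xfa,0xfd,0x83,0x7f,0xc8,0x29,0xcf}
#5 dst[0x02+7] := {0x56,0xac,0x3d,0x25,0xc5,0x71,0x01}
query mem[0x26]=0xfd, mem[0x22]=0x4b, mem[0x17]=0xc5, mem[0x0a]=0x7f, mem[0x05]=0x25

MEM[0x26,0x22,0x17,0x0a,0x05] = fd 4b c5 7f 25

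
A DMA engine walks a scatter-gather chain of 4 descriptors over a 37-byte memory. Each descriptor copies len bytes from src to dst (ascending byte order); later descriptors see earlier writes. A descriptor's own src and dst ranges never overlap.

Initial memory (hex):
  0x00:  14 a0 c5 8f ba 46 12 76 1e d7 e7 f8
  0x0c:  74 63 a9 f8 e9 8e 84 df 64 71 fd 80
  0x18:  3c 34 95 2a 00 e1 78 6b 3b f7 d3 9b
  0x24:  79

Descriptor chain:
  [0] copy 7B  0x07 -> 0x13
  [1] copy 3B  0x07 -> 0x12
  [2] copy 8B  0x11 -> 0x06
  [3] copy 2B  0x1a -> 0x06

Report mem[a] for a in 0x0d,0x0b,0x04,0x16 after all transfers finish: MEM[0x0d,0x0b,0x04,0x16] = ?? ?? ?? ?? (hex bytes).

MEM[0x0d,0x0b,0x04,0x16] = 74 e7 ba e7

#0 dst[0x13+7] := {0x76,0x1e,0xd7,0xe7,0xf8,0x74,0x63}
#1 dst[0x12+3] := {0x76,0x1e,0xd7}
#2 dst[0x06+8] := {0x8e,0x76,0x1e,0xd7,0xd7,0xe7,0xf8,0x74}
#3 dst[0x06+2] := {0x95,0x2a}
query mem[0x0d]=0x74, mem[0x0b]=0xe7, mem[0x04]=0xba, mem[0x16]=0xe7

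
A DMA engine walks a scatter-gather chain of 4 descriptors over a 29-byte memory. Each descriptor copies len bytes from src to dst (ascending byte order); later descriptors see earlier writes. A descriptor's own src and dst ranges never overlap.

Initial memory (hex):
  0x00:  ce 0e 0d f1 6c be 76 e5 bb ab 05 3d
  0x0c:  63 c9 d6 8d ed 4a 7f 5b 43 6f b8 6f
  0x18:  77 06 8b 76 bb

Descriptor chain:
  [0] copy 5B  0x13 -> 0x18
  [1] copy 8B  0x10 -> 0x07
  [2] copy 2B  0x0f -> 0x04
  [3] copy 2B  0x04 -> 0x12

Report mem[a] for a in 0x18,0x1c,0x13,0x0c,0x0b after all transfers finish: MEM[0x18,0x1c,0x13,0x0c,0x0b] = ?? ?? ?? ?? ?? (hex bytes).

  after D0: wrote 5B at 0x18 = 5b436fb86f
  after D1: wrote 8B at 0x07 = ed4a7f5b436fb86f
  after D2: wrote 2B at 0x04 = 8ded
  after D3: wrote 2B at 0x12 = 8ded
query mem[0x18]=0x5b, mem[0x1c]=0x6f, mem[0x13]=0xed, mem[0x0c]=0x6f, mem[0x0b]=0x43

MEM[0x18,0x1c,0x13,0x0c,0x0b] = 5b 6f ed 6f 43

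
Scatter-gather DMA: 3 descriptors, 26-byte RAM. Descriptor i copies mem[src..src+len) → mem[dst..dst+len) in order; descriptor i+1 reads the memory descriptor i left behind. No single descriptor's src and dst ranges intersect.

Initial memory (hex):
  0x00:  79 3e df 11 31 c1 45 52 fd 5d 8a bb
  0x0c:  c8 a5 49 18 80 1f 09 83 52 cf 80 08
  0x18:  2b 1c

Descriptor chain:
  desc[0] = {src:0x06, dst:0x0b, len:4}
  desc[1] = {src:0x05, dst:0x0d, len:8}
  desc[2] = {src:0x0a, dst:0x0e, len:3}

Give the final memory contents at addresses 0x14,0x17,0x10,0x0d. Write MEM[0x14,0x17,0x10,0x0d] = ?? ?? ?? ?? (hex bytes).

MEM[0x14,0x17,0x10,0x0d] = 52 08 52 c1

#0 dst[0x0b+4] := {0x45,0x52,0xfd,0x5d}
#1 dst[0x0d+8] := {0xc1,0x45,0x52,0xfd,0x5d,0x8a,0x45,0x52}
#2 dst[0x0e+3] := {0x8a,0x45,0x52}
query mem[0x14]=0x52, mem[0x17]=0x08, mem[0x10]=0x52, mem[0x0d]=0xc1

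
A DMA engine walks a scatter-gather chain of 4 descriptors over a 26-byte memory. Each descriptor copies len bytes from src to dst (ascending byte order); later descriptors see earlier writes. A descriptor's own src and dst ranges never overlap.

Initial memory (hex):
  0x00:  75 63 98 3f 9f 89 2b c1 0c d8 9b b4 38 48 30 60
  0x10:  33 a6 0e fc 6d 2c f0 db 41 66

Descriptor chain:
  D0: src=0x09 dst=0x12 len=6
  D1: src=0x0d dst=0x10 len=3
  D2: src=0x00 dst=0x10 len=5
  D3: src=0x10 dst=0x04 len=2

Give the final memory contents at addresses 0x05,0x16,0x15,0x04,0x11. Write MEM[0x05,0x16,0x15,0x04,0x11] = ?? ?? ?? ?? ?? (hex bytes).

  after D0: wrote 6B at 0x12 = d89bb4384830
  after D1: wrote 3B at 0x10 = 483060
  after D2: wrote 5B at 0x10 = 7563983f9f
  after D3: wrote 2B at 0x04 = 7563
query mem[0x05]=0x63, mem[0x16]=0x48, mem[0x15]=0x38, mem[0x04]=0x75, mem[0x11]=0x63

MEM[0x05,0x16,0x15,0x04,0x11] = 63 48 38 75 63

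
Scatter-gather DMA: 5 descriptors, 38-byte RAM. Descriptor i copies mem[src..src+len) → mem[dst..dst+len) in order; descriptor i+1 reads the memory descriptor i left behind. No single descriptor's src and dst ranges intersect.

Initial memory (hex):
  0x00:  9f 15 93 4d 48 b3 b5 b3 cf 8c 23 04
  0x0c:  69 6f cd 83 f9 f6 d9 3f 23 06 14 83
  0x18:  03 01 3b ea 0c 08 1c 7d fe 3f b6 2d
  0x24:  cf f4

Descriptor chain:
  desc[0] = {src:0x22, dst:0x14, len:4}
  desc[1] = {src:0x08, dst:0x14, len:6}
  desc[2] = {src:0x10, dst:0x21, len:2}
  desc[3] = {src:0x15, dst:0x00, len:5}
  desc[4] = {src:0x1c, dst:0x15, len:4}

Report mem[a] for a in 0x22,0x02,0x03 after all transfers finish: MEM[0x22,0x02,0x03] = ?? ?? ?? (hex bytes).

MEM[0x22,0x02,0x03] = f6 04 69

[0] 0x22->0x14 len=4 : b6 2d cf f4
[1] 0x08->0x14 len=6 : cf 8c 23 04 69 6f
[2] 0x10->0x21 len=2 : f9 f6
[3] 0x15->0x00 len=5 : 8c 23 04 69 6f
[4] 0x1c->0x15 len=4 : 0c 08 1c 7d
query mem[0x22]=0xf6, mem[0x02]=0x04, mem[0x03]=0x69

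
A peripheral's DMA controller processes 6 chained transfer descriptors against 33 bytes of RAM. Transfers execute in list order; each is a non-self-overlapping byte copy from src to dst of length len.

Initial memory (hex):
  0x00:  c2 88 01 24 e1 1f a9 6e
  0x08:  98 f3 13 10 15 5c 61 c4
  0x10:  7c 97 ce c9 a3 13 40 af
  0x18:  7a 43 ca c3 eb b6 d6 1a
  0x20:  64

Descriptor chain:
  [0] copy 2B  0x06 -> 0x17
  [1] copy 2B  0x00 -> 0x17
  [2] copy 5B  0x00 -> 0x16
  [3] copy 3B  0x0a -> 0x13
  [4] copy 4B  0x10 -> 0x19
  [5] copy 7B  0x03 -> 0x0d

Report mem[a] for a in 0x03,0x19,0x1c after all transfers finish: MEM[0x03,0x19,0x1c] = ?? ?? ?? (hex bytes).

[0] 0x06->0x17 len=2 : a9 6e
[1] 0x00->0x17 len=2 : c2 88
[2] 0x00->0x16 len=5 : c2 88 01 24 e1
[3] 0x0a->0x13 len=3 : 13 10 15
[4] 0x10->0x19 len=4 : 7c 97 ce 13
[5] 0x03->0x0d len=7 : 24 e1 1f a9 6e 98 f3
query mem[0x03]=0x24, mem[0x19]=0x7c, mem[0x1c]=0x13

MEM[0x03,0x19,0x1c] = 24 7c 13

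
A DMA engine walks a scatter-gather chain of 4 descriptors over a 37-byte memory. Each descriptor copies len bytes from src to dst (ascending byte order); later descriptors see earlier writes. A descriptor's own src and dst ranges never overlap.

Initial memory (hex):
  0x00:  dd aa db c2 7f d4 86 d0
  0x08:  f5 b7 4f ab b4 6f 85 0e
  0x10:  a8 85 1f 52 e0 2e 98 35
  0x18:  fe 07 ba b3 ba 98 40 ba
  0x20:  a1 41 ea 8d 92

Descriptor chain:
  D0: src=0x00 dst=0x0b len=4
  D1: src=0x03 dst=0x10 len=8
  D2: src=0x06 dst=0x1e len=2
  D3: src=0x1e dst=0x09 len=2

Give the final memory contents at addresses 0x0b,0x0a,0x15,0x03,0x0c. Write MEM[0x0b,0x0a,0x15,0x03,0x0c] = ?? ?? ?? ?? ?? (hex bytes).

[0] 0x00->0x0b len=4 : dd aa db c2
[1] 0x03->0x10 len=8 : c2 7f d4 86 d0 f5 b7 4f
[2] 0x06->0x1e len=2 : 86 d0
[3] 0x1e->0x09 len=2 : 86 d0
query mem[0x0b]=0xdd, mem[0x0a]=0xd0, mem[0x15]=0xf5, mem[0x03]=0xc2, mem[0x0c]=0xaa

MEM[0x0b,0x0a,0x15,0x03,0x0c] = dd d0 f5 c2 aa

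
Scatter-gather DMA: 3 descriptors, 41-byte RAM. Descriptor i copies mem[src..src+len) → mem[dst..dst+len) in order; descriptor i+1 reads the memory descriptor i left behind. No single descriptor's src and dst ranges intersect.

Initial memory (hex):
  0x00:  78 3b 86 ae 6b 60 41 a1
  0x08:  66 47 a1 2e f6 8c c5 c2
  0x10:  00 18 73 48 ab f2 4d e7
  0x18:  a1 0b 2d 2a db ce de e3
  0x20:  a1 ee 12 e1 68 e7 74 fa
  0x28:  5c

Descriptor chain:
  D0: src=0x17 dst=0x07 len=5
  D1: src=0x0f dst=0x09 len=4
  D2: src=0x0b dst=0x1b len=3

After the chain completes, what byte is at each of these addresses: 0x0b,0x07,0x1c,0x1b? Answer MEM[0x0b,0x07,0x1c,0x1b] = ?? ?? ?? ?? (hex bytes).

MEM[0x0b,0x07,0x1c,0x1b] = 18 e7 73 18

#0 dst[0x07+5] := {0xe7,0xa1,0x0b,0x2d,0x2a}
#1 dst[0x09+4] := {0xc2,0x00,0x18,0x73}
#2 dst[0x1b+3] := {0x18,0x73,0x8c}
query mem[0x0b]=0x18, mem[0x07]=0xe7, mem[0x1c]=0x73, mem[0x1b]=0x18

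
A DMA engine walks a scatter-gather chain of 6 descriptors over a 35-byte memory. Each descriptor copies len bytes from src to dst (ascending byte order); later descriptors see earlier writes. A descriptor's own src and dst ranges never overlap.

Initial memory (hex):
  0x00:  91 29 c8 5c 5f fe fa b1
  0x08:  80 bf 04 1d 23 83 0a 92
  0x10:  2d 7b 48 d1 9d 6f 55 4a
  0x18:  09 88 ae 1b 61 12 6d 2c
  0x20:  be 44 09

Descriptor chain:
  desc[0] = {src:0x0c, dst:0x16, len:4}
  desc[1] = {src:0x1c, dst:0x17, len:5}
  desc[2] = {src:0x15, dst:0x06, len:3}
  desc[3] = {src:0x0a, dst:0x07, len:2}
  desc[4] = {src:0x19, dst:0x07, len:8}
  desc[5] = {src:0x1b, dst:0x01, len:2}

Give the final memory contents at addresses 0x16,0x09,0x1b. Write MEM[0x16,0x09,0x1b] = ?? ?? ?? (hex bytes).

#0 dst[0x16+4] := {0x23,0x83,0x0a,0x92}
#1 dst[0x17+5] := {0x61,0x12,0x6d,0x2c,0xbe}
#2 dst[0x06+3] := {0x6f,0x23,0x61}
#3 dst[0x07+2] := {0x04,0x1d}
#4 dst[0x07+8] := {0x6d,0x2c,0xbe,0x61,0x12,0x6d,0x2c,0xbe}
#5 dst[0x01+2] := {0xbe,0x61}
query mem[0x16]=0x23, mem[0x09]=0xbe, mem[0x1b]=0xbe

MEM[0x16,0x09,0x1b] = 23 be be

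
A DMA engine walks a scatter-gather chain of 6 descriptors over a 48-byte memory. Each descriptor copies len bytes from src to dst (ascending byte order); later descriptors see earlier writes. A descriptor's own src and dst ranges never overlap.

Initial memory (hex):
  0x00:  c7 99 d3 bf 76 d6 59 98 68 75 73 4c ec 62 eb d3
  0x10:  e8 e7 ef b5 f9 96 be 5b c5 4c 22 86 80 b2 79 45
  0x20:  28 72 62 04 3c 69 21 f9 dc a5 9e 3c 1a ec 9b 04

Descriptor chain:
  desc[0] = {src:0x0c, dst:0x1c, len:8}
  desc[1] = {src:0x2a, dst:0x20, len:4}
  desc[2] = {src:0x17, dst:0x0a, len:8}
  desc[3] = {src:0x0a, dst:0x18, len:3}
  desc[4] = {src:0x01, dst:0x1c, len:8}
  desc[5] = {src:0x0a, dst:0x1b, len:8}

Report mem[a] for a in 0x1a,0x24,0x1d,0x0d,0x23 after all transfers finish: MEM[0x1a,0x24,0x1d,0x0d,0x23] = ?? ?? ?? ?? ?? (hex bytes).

MEM[0x1a,0x24,0x1d,0x0d,0x23] = 4c 3c 4c 22 68

  after D0: wrote 8B at 0x1c = ec62ebd3e8e7efb5
  after D1: wrote 4B at 0x20 = 9e3c1aec
  after D2: wrote 8B at 0x0a = 5bc54c2286ec62eb
  after D3: wrote 3B at 0x18 = 5bc54c
  after D4: wrote 8B at 0x1c = 99d3bf76d6599868
  after D5: wrote 8B at 0x1b = 5bc54c2286ec62eb
query mem[0x1a]=0x4c, mem[0x24]=0x3c, mem[0x1d]=0x4c, mem[0x0d]=0x22, mem[0x23]=0x68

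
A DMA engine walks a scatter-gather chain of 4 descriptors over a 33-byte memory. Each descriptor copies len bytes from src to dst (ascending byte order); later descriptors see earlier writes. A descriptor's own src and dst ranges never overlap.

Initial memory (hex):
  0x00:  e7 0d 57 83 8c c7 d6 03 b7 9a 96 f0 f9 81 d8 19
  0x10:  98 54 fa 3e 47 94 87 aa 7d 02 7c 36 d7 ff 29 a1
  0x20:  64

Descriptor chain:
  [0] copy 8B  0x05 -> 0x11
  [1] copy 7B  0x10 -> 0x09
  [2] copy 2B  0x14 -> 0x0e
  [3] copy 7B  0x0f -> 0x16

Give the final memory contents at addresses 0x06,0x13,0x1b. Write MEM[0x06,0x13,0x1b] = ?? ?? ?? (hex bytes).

  after D0: wrote 8B at 0x11 = c7d603b79a96f0f9
  after D1: wrote 7B at 0x09 = 98c7d603b79a96
  after D2: wrote 2B at 0x0e = b79a
  after D3: wrote 7B at 0x16 = 9a98c7d603b79a
query mem[0x06]=0xd6, mem[0x13]=0x03, mem[0x1b]=0xb7

MEM[0x06,0x13,0x1b] = d6 03 b7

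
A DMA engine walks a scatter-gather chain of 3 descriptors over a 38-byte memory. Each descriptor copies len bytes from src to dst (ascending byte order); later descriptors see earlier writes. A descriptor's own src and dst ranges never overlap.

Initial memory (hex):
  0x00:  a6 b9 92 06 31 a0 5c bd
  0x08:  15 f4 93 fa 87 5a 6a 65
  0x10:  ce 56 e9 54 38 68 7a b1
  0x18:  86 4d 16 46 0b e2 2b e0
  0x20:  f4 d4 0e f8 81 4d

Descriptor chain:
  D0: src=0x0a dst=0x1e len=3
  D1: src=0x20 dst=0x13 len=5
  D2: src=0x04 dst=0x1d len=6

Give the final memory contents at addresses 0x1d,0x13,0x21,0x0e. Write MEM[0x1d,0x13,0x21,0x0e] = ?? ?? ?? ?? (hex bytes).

MEM[0x1d,0x13,0x21,0x0e] = 31 87 15 6a

[0] 0x0a->0x1e len=3 : 93 fa 87
[1] 0x20->0x13 len=5 : 87 d4 0e f8 81
[2] 0x04->0x1d len=6 : 31 a0 5c bd 15 f4
query mem[0x1d]=0x31, mem[0x13]=0x87, mem[0x21]=0x15, mem[0x0e]=0x6a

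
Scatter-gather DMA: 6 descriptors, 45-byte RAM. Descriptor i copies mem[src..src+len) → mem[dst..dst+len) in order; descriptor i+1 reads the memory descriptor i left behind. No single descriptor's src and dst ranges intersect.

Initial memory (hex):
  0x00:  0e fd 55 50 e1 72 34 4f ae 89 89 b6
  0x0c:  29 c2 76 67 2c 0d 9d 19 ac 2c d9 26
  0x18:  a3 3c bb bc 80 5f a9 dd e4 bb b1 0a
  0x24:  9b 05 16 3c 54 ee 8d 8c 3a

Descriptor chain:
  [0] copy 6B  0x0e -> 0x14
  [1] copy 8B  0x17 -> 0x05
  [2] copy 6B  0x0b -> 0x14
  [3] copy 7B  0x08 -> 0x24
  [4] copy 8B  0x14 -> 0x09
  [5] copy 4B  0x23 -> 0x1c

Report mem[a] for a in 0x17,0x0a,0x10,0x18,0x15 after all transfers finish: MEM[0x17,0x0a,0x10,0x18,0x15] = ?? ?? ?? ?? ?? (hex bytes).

[0] 0x0e->0x14 len=6 : 76 67 2c 0d 9d 19
[1] 0x17->0x05 len=8 : 0d 9d 19 bb bc 80 5f a9
[2] 0x0b->0x14 len=6 : 5f a9 c2 76 67 2c
[3] 0x08->0x24 len=7 : bb bc 80 5f a9 c2 76
[4] 0x14->0x09 len=8 : 5f a9 c2 76 67 2c bb bc
[5] 0x23->0x1c len=4 : 0a bb bc 80
query mem[0x17]=0x76, mem[0x0a]=0xa9, mem[0x10]=0xbc, mem[0x18]=0x67, mem[0x15]=0xa9

MEM[0x17,0x0a,0x10,0x18,0x15] = 76 a9 bc 67 a9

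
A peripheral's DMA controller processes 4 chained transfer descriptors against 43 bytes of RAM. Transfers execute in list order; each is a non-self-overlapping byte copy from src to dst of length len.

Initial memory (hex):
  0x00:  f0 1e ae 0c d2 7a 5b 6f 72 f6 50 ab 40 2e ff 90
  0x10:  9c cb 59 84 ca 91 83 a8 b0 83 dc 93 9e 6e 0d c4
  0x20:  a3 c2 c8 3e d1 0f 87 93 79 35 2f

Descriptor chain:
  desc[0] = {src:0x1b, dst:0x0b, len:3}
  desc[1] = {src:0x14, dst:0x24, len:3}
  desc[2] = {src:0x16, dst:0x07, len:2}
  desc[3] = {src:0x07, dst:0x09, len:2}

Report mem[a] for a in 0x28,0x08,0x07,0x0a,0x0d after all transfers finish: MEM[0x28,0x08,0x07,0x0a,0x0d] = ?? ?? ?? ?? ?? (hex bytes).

[0] 0x1b->0x0b len=3 : 93 9e 6e
[1] 0x14->0x24 len=3 : ca 91 83
[2] 0x16->0x07 len=2 : 83 a8
[3] 0x07->0x09 len=2 : 83 a8
query mem[0x28]=0x79, mem[0x08]=0xa8, mem[0x07]=0x83, mem[0x0a]=0xa8, mem[0x0d]=0x6e

MEM[0x28,0x08,0x07,0x0a,0x0d] = 79 a8 83 a8 6e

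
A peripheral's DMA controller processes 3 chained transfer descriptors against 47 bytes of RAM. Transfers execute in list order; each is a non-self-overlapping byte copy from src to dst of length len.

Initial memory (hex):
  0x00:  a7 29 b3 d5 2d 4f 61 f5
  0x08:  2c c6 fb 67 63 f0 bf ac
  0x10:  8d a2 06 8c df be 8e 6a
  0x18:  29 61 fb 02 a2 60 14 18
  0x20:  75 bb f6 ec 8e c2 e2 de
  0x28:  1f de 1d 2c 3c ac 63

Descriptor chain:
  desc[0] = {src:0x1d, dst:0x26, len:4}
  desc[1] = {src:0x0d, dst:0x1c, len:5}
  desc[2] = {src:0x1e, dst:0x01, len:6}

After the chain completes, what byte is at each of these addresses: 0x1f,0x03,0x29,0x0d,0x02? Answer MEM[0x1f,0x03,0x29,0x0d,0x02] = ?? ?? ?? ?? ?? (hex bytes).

  after D0: wrote 4B at 0x26 = 60141875
  after D1: wrote 5B at 0x1c = f0bfac8da2
  after D2: wrote 6B at 0x01 = ac8da2bbf6ec
query mem[0x1f]=0x8d, mem[0x03]=0xa2, mem[0x29]=0x75, mem[0x0d]=0xf0, mem[0x02]=0x8d

MEM[0x1f,0x03,0x29,0x0d,0x02] = 8d a2 75 f0 8d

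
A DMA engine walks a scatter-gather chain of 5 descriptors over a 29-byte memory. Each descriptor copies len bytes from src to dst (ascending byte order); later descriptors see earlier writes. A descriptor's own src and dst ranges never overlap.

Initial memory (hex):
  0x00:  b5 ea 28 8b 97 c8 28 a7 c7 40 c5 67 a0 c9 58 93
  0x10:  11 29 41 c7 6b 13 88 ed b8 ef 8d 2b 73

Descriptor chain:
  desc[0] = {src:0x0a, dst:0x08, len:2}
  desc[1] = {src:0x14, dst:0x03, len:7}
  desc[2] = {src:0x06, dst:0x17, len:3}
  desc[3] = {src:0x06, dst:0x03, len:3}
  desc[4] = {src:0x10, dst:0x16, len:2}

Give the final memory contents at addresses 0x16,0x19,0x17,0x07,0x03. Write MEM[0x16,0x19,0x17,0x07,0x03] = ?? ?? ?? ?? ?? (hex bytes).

  after D0: wrote 2B at 0x08 = c567
  after D1: wrote 7B at 0x03 = 6b1388edb8ef8d
  after D2: wrote 3B at 0x17 = edb8ef
  after D3: wrote 3B at 0x03 = edb8ef
  after D4: wrote 2B at 0x16 = 1129
query mem[0x16]=0x11, mem[0x19]=0xef, mem[0x17]=0x29, mem[0x07]=0xb8, mem[0x03]=0xed

MEM[0x16,0x19,0x17,0x07,0x03] = 11 ef 29 b8 ed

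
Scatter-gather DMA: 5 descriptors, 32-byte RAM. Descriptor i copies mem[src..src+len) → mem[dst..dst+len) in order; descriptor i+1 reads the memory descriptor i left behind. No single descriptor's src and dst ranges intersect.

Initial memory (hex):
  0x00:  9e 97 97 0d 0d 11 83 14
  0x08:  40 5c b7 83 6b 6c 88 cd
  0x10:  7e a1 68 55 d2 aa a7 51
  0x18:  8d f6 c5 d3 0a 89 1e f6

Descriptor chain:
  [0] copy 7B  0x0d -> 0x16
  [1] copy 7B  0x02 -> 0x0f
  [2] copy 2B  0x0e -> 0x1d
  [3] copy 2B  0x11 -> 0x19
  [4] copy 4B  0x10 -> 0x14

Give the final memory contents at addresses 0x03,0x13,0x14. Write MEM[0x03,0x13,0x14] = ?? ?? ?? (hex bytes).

MEM[0x03,0x13,0x14] = 0d 83 0d

#0 dst[0x16+7] := {0x6c,0x88,0xcd,0x7e,0xa1,0x68,0x55}
#1 dst[0x0f+7] := {0x97,0x0d,0x0d,0x11,0x83,0x14,0x40}
#2 dst[0x1d+2] := {0x88,0x97}
#3 dst[0x19+2] := {0x0d,0x11}
#4 dst[0x14+4] := {0x0d,0x0d,0x11,0x83}
query mem[0x03]=0x0d, mem[0x13]=0x83, mem[0x14]=0x0d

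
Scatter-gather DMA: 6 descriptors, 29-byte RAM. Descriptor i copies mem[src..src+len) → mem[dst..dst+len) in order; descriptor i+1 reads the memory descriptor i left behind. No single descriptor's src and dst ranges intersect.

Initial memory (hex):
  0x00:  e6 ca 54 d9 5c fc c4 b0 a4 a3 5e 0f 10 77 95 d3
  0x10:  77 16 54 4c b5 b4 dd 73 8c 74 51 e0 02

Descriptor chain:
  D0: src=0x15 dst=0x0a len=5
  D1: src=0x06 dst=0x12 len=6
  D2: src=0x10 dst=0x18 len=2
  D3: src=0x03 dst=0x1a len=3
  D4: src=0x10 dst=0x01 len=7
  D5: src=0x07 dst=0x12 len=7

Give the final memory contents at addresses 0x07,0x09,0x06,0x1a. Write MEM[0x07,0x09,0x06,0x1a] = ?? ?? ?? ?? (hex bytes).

  after D0: wrote 5B at 0x0a = b4dd738c74
  after D1: wrote 6B at 0x12 = c4b0a4a3b4dd
  after D2: wrote 2B at 0x18 = 7716
  after D3: wrote 3B at 0x1a = d95cfc
  after D4: wrote 7B at 0x01 = 7716c4b0a4a3b4
  after D5: wrote 7B at 0x12 = b4a4a3b4dd738c
query mem[0x07]=0xb4, mem[0x09]=0xa3, mem[0x06]=0xa3, mem[0x1a]=0xd9

MEM[0x07,0x09,0x06,0x1a] = b4 a3 a3 d9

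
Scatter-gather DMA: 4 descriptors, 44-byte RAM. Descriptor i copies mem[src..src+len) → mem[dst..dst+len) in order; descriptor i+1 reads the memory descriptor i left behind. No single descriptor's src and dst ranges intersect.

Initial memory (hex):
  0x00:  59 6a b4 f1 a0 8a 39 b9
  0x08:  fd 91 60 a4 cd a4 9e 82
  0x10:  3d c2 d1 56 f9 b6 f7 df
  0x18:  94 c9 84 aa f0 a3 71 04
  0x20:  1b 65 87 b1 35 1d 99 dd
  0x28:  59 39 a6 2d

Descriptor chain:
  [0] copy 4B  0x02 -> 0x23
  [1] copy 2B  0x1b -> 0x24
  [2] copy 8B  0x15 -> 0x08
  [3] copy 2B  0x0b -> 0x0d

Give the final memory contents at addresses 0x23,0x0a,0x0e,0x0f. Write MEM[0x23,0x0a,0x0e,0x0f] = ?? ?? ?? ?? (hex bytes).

#0 dst[0x23+4] := {0xb4,0xf1,0xa0,0x8a}
#1 dst[0x24+2] := {0xaa,0xf0}
#2 dst[0x08+8] := {0xb6,0xf7,0xdf,0x94,0xc9,0x84,0xaa,0xf0}
#3 dst[0x0d+2] := {0x94,0xc9}
query mem[0x23]=0xb4, mem[0x0a]=0xdf, mem[0x0e]=0xc9, mem[0x0f]=0xf0

MEM[0x23,0x0a,0x0e,0x0f] = b4 df c9 f0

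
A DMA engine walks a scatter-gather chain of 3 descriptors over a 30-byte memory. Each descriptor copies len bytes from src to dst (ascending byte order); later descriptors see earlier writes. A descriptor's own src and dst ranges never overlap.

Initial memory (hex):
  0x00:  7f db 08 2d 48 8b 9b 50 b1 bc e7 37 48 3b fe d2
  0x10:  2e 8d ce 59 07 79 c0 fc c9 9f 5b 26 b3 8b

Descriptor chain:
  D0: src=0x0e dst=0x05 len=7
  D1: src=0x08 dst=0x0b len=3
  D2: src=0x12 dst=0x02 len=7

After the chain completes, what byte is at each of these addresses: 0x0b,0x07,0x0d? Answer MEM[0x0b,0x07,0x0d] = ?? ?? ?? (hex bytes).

  after D0: wrote 7B at 0x05 = fed22e8dce5907
  after D1: wrote 3B at 0x0b = 8dce59
  after D2: wrote 7B at 0x02 = ce590779c0fcc9
query mem[0x0b]=0x8d, mem[0x07]=0xfc, mem[0x0d]=0x59

MEM[0x0b,0x07,0x0d] = 8d fc 59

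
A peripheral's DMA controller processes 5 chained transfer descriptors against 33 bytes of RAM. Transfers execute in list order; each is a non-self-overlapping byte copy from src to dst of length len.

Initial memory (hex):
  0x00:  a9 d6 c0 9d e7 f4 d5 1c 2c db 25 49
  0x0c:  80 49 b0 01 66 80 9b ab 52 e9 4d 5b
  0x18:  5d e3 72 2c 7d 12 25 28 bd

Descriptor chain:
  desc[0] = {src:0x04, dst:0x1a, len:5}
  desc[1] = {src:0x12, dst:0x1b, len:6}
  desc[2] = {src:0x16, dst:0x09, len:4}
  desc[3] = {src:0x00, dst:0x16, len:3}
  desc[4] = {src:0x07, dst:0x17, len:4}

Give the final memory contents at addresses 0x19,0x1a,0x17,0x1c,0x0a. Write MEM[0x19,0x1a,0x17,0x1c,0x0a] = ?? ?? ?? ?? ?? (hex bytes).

MEM[0x19,0x1a,0x17,0x1c,0x0a] = 4d 5b 1c ab 5b

  after D0: wrote 5B at 0x1a = e7f4d51c2c
  after D1: wrote 6B at 0x1b = 9bab52e94d5b
  after D2: wrote 4B at 0x09 = 4d5b5de3
  after D3: wrote 3B at 0x16 = a9d6c0
  after D4: wrote 4B at 0x17 = 1c2c4d5b
query mem[0x19]=0x4d, mem[0x1a]=0x5b, mem[0x17]=0x1c, mem[0x1c]=0xab, mem[0x0a]=0x5b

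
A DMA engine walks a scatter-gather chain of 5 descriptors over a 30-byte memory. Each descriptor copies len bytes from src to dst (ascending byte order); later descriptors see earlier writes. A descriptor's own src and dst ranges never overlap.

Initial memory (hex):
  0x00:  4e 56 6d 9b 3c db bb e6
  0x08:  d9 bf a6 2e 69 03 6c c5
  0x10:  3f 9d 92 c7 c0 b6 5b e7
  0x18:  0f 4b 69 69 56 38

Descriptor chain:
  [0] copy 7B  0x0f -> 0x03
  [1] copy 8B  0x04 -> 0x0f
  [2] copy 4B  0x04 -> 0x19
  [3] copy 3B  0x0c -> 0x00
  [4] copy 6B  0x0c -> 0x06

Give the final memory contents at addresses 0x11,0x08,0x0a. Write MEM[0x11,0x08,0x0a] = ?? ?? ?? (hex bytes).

D0: mem[0x03..0x09] <- [c5 3f 9d 92 c7 c0 b6]
D1: mem[0x0f..0x16] <- [3f 9d 92 c7 c0 b6 a6 2e]
D2: mem[0x19..0x1c] <- [3f 9d 92 c7]
D3: mem[0x00..0x02] <- [69 03 6c]
D4: mem[0x06..0x0b] <- [69 03 6c 3f 9d 92]
query mem[0x11]=0x92, mem[0x08]=0x6c, mem[0x0a]=0x9d

MEM[0x11,0x08,0x0a] = 92 6c 9d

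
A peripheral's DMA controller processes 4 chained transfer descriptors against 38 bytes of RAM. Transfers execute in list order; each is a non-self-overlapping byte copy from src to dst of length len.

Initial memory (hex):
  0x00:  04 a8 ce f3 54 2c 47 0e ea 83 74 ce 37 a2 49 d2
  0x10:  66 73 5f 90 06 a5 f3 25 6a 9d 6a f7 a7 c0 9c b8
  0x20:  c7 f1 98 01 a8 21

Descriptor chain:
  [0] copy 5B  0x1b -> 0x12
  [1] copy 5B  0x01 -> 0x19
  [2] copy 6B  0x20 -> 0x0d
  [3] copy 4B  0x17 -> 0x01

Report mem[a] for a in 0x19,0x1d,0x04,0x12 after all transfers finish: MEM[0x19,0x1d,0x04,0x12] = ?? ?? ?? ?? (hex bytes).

MEM[0x19,0x1d,0x04,0x12] = a8 2c ce 21

D0: mem[0x12..0x16] <- [f7 a7 c0 9c b8]
D1: mem[0x19..0x1d] <- [a8 ce f3 54 2c]
D2: mem[0x0d..0x12] <- [c7 f1 98 01 a8 21]
D3: mem[0x01..0x04] <- [25 6a a8 ce]
query mem[0x19]=0xa8, mem[0x1d]=0x2c, mem[0x04]=0xce, mem[0x12]=0x21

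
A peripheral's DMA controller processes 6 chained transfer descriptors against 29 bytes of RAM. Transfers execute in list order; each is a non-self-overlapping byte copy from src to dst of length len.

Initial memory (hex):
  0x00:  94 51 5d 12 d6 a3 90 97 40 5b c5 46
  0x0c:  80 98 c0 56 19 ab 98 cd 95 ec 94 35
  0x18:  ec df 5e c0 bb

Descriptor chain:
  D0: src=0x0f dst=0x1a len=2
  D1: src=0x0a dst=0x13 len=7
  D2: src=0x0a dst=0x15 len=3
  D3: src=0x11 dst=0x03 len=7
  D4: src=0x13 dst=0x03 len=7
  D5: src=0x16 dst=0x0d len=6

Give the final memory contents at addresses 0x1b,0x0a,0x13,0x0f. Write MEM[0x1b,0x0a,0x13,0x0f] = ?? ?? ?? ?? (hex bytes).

MEM[0x1b,0x0a,0x13,0x0f] = 19 c5 c5 56

  after D0: wrote 2B at 0x1a = 5619
  after D1: wrote 7B at 0x13 = c5468098c05619
  after D2: wrote 3B at 0x15 = c54680
  after D3: wrote 7B at 0x03 = ab98c546c54680
  after D4: wrote 7B at 0x03 = c546c546805619
  after D5: wrote 6B at 0x0d = 468056195619
query mem[0x1b]=0x19, mem[0x0a]=0xc5, mem[0x13]=0xc5, mem[0x0f]=0x56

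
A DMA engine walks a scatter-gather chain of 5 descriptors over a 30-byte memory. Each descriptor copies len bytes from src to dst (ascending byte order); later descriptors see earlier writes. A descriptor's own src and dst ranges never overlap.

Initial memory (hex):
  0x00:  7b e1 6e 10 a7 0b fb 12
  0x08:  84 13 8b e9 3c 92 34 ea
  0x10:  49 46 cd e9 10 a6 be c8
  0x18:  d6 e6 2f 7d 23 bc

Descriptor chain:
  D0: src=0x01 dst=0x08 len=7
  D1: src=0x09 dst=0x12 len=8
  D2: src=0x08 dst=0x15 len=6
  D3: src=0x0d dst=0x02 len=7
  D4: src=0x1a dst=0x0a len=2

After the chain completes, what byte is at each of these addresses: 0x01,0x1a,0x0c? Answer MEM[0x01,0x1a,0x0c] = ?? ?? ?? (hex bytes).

#0 dst[0x08+7] := {0xe1,0x6e,0x10,0xa7,0x0b,0xfb,0x12}
#1 dst[0x12+8] := {0x6e,0x10,0xa7,0x0b,0xfb,0x12,0xea,0x49}
#2 dst[0x15+6] := {0xe1,0x6e,0x10,0xa7,0x0b,0xfb}
#3 dst[0x02+7] := {0xfb,0x12,0xea,0x49,0x46,0x6e,0x10}
#4 dst[0x0a+2] := {0xfb,0x7d}
query mem[0x01]=0xe1, mem[0x1a]=0xfb, mem[0x0c]=0x0b

MEM[0x01,0x1a,0x0c] = e1 fb 0b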